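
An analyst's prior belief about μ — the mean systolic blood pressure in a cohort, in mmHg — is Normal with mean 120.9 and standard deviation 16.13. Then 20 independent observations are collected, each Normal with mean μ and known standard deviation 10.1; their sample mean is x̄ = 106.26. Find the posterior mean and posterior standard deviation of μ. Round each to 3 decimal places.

Posterior mean ≈ 106.541; posterior SD ≈ 2.237

With known σ, the Normal prior is conjugate. Weight on the data is w = (n/σ²)/(n/σ² + 1/τ₀²) = 0.196059/(0.196059+0.00384354) = 0.98077.
Posterior mean = w·x̄ + (1−w)·μ₀ = 0.98077·106.26 + 0.019227·120.9 = 106.541. Posterior variance = 1/(0.196059+0.00384354) = 5.00243, so SD = 2.237.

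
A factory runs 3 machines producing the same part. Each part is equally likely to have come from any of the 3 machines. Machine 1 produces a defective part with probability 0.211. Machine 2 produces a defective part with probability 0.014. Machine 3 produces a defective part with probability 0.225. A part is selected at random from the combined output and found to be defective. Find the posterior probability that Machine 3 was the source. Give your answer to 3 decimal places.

Posterior probability ≈ 0.500

P(defective|M1) = 0.211; P(defective|M2) = 0.014; P(defective|M3) = 0.225.
Prior × likelihood for each source: 0.333333·0.211=0.07033, 0.333333·0.014=0.004667, 0.333333·0.225=0.07500. Summing gives P(defective) = 0.15000.
P(Machine 3 | defective) = 0.07500 / 0.15000 = 0.500.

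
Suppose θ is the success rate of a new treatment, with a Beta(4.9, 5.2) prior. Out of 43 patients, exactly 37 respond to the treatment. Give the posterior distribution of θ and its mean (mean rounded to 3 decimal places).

Observing 37 successes and 6 failures updates Beta(4.9, 5.2) by adding the success and failure counts to the two shape parameters: α = 4.9+37 = 41.9, β = 5.2+6 = 11.2.
Posterior mean = α/(α+β) = 41.9/53.1 = 0.789.

Posterior: Beta(41.9, 11.2); mean ≈ 0.789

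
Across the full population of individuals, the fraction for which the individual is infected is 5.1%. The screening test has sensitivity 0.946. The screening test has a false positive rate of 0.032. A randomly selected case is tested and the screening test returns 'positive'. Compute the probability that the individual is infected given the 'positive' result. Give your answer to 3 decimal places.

Write H for 'the individual is infected'. Prior odds H:¬H = 0.051/0.949 = 0.053741. For the 'positive' outcome, the likelihood ratio is 0.946/0.032 = 29.562.
Posterior odds = 0.053741 × 29.562 = 1.5887, so P(H|E) = 1.5887/(1+1.5887) = 0.614.

P(H | E) ≈ 0.614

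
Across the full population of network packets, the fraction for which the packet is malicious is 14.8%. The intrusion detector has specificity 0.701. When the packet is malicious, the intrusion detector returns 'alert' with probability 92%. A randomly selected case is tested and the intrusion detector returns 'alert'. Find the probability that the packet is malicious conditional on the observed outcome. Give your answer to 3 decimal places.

Let H be the event that the packet is malicious. P(H) = 0.148, so P(¬H) = 0.852. With E the 'alert' result, P(E|H) = 0.92 and P(E|¬H) = 0.299.
P(E) = 0.92·0.148 + 0.299·0.852 = 0.13616 + 0.25475 = 0.39091.
By Bayes' theorem, P(H|E) = 0.13616 / 0.39091 = 0.348.

P(H | E) ≈ 0.348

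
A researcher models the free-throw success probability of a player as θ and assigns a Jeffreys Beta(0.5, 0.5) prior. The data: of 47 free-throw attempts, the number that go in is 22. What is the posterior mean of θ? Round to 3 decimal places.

The binomial likelihood is conjugate to the Beta prior: with 22 successes and 25 failures, the posterior is Beta(0.5+22, 0.5+25) = Beta(22.5, 25.5).
Posterior mean = α/(α+β) = 22.5/48 = 0.469.

Posterior mean ≈ 0.469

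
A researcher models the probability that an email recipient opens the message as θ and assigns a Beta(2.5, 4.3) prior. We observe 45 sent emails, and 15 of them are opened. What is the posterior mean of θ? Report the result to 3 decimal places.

The binomial likelihood is conjugate to the Beta prior: with 15 successes and 30 failures, the posterior is Beta(2.5+15, 4.3+30) = Beta(17.5, 34.3).
E[θ | data] = 17.5/(17.5+34.3) = 0.338.

Posterior mean ≈ 0.338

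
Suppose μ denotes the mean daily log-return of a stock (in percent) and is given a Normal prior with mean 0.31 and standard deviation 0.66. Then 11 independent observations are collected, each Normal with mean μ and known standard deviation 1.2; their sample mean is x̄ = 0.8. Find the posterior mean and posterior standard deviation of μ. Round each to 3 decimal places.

Posterior mean ≈ 0.687; posterior SD ≈ 0.317

Prior precision 1/τ₀² = 1/0.66² = 2.29568; data precision n/σ² = 11/1.2² = 7.63889.
Posterior precision = 2.29568 + 7.63889 = 9.93457, giving posterior SD = 1/√9.93457 = 0.317.
Posterior mean = (2.29568·0.31 + 7.63889·0.8) / 9.93457 = 0.687.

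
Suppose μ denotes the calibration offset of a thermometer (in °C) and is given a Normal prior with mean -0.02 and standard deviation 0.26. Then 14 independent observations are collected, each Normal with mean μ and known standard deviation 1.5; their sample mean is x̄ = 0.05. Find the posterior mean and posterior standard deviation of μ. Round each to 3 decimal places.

Posterior mean ≈ 0.001; posterior SD ≈ 0.218

With known σ, the Normal prior is conjugate. Weight on the data is w = (n/σ²)/(n/σ² + 1/τ₀²) = 6.22222/(6.22222+14.7929) = 0.29608.
Posterior mean = w·x̄ + (1−w)·μ₀ = 0.29608·0.05 + 0.70392·-0.02 = 0.001. Posterior variance = 1/(6.22222+14.7929) = 0.0475848, so SD = 0.218.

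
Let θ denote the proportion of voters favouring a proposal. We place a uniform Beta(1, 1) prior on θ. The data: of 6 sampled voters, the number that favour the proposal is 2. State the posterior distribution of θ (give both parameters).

The binomial likelihood is conjugate to the Beta prior: with 2 successes and 4 failures, the posterior is Beta(1+2, 1+4) = Beta(3, 5).

Posterior: Beta(3, 5)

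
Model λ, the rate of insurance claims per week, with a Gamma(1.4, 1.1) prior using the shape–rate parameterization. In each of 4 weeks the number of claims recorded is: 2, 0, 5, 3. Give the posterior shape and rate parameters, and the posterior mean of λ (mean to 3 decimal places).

Posterior: Gamma(shape=11.4, rate=5.1); mean ≈ 2.235

Total count ∑xᵢ = 10 over n = 4 weeks.
Gamma is conjugate to the Poisson likelihood: posterior is Gamma(shape = 1.4+10 = 11.4, rate = 1.1+4 = 5.1).
E[λ | data] = 11.4/5.1 = 2.235.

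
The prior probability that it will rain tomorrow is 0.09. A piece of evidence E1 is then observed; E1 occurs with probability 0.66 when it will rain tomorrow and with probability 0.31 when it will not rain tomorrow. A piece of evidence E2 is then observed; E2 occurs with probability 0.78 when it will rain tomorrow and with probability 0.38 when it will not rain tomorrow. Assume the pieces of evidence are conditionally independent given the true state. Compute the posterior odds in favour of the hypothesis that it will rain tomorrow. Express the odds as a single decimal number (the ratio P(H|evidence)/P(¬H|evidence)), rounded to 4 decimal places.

Posterior odds ≈ 0.4322

Prior odds = 0.09/(1−0.09) = 0.098901. In log-odds, ln(0.098901) = -2.3136.
Add log likelihood ratios: ln(2.1290) + ln(2.0526) = 1.4748.
Posterior log-odds = -0.83884, so posterior odds = exp(-0.83884) = 0.43221.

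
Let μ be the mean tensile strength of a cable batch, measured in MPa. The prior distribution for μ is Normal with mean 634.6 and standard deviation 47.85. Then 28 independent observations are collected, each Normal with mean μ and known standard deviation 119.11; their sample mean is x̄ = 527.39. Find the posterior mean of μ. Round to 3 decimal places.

Prior precision 1/τ₀² = 1/47.85² = 0.00043675; data precision n/σ² = 28/119.11² = 0.00197361.
Posterior precision = 0.00043675 + 0.00197361 = 0.00241036.
Posterior mean = (0.00043675·634.6 + 0.00197361·527.39) / 0.00241036 = 546.816.

Posterior mean ≈ 546.816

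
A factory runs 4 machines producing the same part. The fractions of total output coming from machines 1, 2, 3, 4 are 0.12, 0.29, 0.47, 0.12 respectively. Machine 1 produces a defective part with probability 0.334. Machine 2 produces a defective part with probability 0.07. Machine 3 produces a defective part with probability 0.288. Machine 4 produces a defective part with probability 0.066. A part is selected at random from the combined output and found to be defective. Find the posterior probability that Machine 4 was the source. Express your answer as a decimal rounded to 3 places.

P(defective|M1) = 0.334; P(defective|M2) = 0.07; P(defective|M3) = 0.288; P(defective|M4) = 0.066.
Prior × likelihood for each source: 0.12·0.334=0.04008, 0.29·0.07=0.02030, 0.47·0.288=0.1354, 0.12·0.066=0.007920. Summing gives P(defective) = 0.20366.
P(Machine 4 | defective) = 0.007920 / 0.20366 = 0.039.

Posterior probability ≈ 0.039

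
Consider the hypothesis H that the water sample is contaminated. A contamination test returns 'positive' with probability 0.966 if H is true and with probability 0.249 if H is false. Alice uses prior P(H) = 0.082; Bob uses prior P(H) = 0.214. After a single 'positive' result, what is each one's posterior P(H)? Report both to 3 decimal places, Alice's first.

The likelihood ratio for a 'positive' result is 0.966/0.249 = 3.8795.
Alice: prior odds 0.082/0.918 = 0.089325; posterior odds 0.34654; posterior probability 0.257.
Bob: prior odds 0.214/0.786 = 0.27226; posterior odds 1.0563; posterior probability 0.514.

Alice: 0.257; Bob: 0.514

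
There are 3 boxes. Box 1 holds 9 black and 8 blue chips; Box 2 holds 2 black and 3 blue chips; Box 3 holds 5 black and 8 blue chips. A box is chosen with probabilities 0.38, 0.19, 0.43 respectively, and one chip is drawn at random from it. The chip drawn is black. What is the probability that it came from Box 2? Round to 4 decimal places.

P(black|Box 1) = 0.5294; P(black|Box 2) = 0.4; P(black|Box 3) = 0.3846.
Prior × likelihood for each source: 0.38·0.5294=0.2012, 0.19·0.4=0.07600, 0.43·0.3846=0.1654. Summing gives P(black) = 0.44256.
P(Box 2 | black) = 0.07600 / 0.44256 = 0.1717.

Posterior probability ≈ 0.1717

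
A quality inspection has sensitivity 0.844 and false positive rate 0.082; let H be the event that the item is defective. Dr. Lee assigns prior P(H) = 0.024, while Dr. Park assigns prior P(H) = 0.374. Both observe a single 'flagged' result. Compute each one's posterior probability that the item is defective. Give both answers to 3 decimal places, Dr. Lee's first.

Dr. Lee: 0.202; Dr. Park: 0.860

The likelihood ratio for a 'flagged' result is 0.844/0.082 = 10.293.
Dr. Lee: prior odds 0.024/0.976 = 0.024590; posterior odds 0.25310; posterior probability 0.202.
Dr. Park: prior odds 0.374/0.626 = 0.59744; posterior odds 6.1493; posterior probability 0.860.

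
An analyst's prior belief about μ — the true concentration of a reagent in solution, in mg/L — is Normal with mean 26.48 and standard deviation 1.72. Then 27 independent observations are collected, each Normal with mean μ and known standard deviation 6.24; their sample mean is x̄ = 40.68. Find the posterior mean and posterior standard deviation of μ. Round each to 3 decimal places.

With known σ, the Normal prior is conjugate. Weight on the data is w = (n/σ²)/(n/σ² + 1/τ₀²) = 0.693417/(0.693417+0.338021) = 0.67228.
Posterior mean = w·x̄ + (1−w)·μ₀ = 0.67228·40.68 + 0.32772·26.48 = 36.026. Posterior variance = 1/(0.693417+0.338021) = 0.969520, so SD = 0.985.

Posterior mean ≈ 36.026; posterior SD ≈ 0.985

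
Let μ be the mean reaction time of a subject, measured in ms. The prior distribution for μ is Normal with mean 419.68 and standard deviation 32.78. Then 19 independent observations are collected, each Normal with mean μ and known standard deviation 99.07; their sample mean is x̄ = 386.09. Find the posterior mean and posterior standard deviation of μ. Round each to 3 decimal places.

Prior precision 1/τ₀² = 1/32.78² = 0.00093064; data precision n/σ² = 19/99.07² = 0.00193584.
Posterior precision = 0.00093064 + 0.00193584 = 0.00286648, giving posterior SD = 1/√0.00286648 = 18.678.
Posterior mean = (0.00093064·419.68 + 0.00193584·386.09) / 0.00286648 = 396.995.

Posterior mean ≈ 396.995; posterior SD ≈ 18.678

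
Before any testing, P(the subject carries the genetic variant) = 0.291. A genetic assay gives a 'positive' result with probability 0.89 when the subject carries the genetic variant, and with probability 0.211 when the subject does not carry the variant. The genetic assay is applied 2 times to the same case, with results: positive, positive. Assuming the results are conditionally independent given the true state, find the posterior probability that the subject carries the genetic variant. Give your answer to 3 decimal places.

Let H be the event that the subject carries the genetic variant; start with P(H) = 0.291. P('positive'|H) = 0.89, P('positive'|¬H) = 0.211.
Update on result 1 ('positive'): P(H) ← 0.89·0.2910 / (0.89·0.2910 + 0.211·0.7090) = 0.25899/0.40859 = 0.6339.
Update on result 2 ('positive'): P(H) ← 0.89·0.6339 / (0.89·0.6339 + 0.211·0.3661) = 0.56414/0.64139 = 0.8796.

Posterior P(H) ≈ 0.880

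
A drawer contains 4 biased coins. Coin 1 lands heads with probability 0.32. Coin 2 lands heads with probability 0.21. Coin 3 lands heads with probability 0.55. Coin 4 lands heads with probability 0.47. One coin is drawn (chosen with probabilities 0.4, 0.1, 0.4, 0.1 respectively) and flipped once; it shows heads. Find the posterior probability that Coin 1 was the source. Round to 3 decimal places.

P(heads|C1) = 0.32; P(heads|C2) = 0.21; P(heads|C3) = 0.55; P(heads|C4) = 0.47.
Prior × likelihood for each source: 0.4·0.32=0.1280, 0.1·0.21=0.02100, 0.4·0.55=0.2200, 0.1·0.47=0.04700. Summing gives P(heads) = 0.41600.
P(Coin 1 | heads) = 0.1280 / 0.41600 = 0.308.

Posterior probability ≈ 0.308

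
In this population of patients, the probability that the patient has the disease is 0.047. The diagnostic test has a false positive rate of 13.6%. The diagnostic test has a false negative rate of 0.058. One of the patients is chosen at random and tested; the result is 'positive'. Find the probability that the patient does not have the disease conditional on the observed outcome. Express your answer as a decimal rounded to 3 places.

P(¬H | E) ≈ 0.745

Write H for 'the patient has the disease'. Prior odds H:¬H = 0.047/0.953 = 0.049318. For the 'positive' outcome, the likelihood ratio is 0.942/0.136 = 6.9265.
Posterior odds = 0.049318 × 6.9265 = 0.34160, so P(H|E) = 0.34160/(1+0.34160) = 0.255. Then P(¬H|E) = 1 − 0.255 = 0.745.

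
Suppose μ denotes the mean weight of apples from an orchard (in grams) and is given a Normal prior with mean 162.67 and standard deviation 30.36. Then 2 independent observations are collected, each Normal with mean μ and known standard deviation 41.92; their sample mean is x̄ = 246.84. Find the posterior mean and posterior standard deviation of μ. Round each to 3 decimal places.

Prior precision 1/τ₀² = 1/30.36² = 0.00108492; data precision n/σ² = 2/41.92² = 0.00113812.
Posterior precision = 0.00108492 + 0.00113812 = 0.00222304, giving posterior SD = 1/√0.00222304 = 21.209.
Posterior mean = (0.00108492·162.67 + 0.00113812·246.84) / 0.00222304 = 205.762.

Posterior mean ≈ 205.762; posterior SD ≈ 21.209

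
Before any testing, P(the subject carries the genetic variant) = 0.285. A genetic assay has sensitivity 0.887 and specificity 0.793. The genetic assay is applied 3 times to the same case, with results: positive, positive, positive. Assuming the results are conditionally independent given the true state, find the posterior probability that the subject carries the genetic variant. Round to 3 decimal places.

Posterior P(H) ≈ 0.969

With H the event that the subject carries the genetic variant, the joint likelihood of the observed sequence is P(data|H) = 0.887·0.887·0.887 = 0.69786 and P(data|¬H) = 0.207·0.207·0.207 = 0.0088697.
Bayes: P(H|data) = 0.285·0.69786 / (0.285·0.69786 + 0.715·0.0088697) = 0.19889/0.20523 = 0.9691.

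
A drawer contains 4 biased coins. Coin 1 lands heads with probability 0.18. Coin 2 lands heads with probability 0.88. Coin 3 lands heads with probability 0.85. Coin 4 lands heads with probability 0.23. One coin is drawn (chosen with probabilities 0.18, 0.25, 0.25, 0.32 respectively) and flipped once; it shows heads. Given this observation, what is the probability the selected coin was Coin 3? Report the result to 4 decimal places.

Posterior probability ≈ 0.3946

P(heads|C1) = 0.18; P(heads|C2) = 0.88; P(heads|C3) = 0.85; P(heads|C4) = 0.23.
Prior × likelihood for each source: 0.18·0.18=0.03240, 0.25·0.88=0.2200, 0.25·0.85=0.2125, 0.32·0.23=0.07360. Summing gives P(heads) = 0.53850.
P(Coin 3 | heads) = 0.2125 / 0.53850 = 0.3946.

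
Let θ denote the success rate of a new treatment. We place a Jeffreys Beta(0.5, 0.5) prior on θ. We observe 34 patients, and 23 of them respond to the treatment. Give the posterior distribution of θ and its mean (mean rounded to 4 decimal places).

Observing 23 successes and 11 failures updates Beta(0.5, 0.5) by adding the success and failure counts to the two shape parameters: α = 0.5+23 = 23.5, β = 0.5+11 = 11.5.
Posterior mean = α/(α+β) = 23.5/35 = 0.6714.

Posterior: Beta(23.5, 11.5); mean ≈ 0.6714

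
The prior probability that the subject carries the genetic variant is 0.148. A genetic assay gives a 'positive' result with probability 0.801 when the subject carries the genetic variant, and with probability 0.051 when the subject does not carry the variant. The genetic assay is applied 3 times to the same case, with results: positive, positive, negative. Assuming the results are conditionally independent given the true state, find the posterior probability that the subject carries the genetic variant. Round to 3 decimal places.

With H the event that the subject carries the genetic variant, the joint likelihood of the observed sequence is P(data|H) = 0.801·0.801·0.199 = 0.12768 and P(data|¬H) = 0.051·0.051·0.949 = 0.0024683.
Bayes: P(H|data) = 0.148·0.12768 / (0.148·0.12768 + 0.852·0.0024683) = 0.018896/0.020999 = 0.8999.

Posterior P(H) ≈ 0.900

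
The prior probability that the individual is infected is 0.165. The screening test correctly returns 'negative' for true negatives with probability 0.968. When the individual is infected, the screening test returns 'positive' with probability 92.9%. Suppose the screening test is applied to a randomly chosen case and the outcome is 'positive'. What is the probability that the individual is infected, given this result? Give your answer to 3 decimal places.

Let H be the event that the individual is infected. P(H) = 0.165, so P(¬H) = 0.835. With E the 'positive' result, P(E|H) = 0.929 and P(E|¬H) = 0.032.
P(E) = 0.929·0.165 + 0.032·0.835 = 0.15329 + 0.026720 = 0.18000.
By Bayes' theorem, P(H|E) = 0.15329 / 0.18000 = 0.852.

P(H | E) ≈ 0.852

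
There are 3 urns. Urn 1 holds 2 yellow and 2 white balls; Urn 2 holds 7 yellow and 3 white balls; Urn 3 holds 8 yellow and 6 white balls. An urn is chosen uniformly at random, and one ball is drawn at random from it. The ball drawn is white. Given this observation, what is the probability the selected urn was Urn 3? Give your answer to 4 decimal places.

Posterior probability ≈ 0.3488

P(white|Urn 1) = 0.5; P(white|Urn 2) = 0.3; P(white|Urn 3) = 0.4286.
Prior × likelihood for each source: 0.333333·0.5=0.1667, 0.333333·0.3=0.1000, 0.333333·0.4286=0.1429. Summing gives P(white) = 0.40952.
P(Urn 3 | white) = 0.1429 / 0.40952 = 0.3488.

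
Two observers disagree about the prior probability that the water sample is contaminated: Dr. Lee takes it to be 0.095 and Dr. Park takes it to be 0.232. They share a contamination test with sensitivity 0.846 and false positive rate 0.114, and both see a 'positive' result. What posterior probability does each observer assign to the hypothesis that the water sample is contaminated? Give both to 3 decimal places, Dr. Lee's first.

Dr. Lee: 0.438; Dr. Park: 0.692

The likelihood ratio for a 'positive' result is 0.846/0.114 = 7.4211.
Dr. Lee: prior odds 0.095/0.905 = 0.10497; posterior odds 0.77901; posterior probability 0.438.
Dr. Park: prior odds 0.232/0.768 = 0.30208; posterior odds 2.2418; posterior probability 0.692.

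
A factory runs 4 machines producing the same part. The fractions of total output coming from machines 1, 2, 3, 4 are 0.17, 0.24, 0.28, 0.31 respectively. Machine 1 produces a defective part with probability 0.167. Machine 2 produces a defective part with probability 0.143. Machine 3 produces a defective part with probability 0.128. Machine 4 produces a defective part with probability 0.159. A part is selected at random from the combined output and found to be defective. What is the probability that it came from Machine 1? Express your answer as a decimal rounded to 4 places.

P(defective|M1) = 0.167; P(defective|M2) = 0.143; P(defective|M3) = 0.128; P(defective|M4) = 0.159.
Prior × likelihood for each source: 0.17·0.167=0.02839, 0.24·0.143=0.03432, 0.28·0.128=0.03584, 0.31·0.159=0.04929. Summing gives P(defective) = 0.14784.
P(Machine 1 | defective) = 0.02839 / 0.14784 = 0.1920.

Posterior probability ≈ 0.1920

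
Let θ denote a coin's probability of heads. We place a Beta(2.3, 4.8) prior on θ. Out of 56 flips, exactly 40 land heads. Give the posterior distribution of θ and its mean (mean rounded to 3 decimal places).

Posterior: Beta(42.3, 20.8); mean ≈ 0.670

The binomial likelihood is conjugate to the Beta prior: with 40 successes and 16 failures, the posterior is Beta(2.3+40, 4.8+16) = Beta(42.3, 20.8).
E[θ | data] = 42.3/(42.3+20.8) = 0.670.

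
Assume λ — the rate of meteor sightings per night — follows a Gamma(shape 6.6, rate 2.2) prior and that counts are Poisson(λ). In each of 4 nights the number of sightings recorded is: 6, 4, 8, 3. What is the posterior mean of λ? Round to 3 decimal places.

Posterior mean ≈ 4.452

The Poisson likelihood adds the total count to the shape and the number of exposure periods to the rate. Here ∑xᵢ = 21 and n = 4, so shape 6.6→27.6 and rate 2.2→6.2.
E[λ | data] = 27.6/6.2 = 4.452.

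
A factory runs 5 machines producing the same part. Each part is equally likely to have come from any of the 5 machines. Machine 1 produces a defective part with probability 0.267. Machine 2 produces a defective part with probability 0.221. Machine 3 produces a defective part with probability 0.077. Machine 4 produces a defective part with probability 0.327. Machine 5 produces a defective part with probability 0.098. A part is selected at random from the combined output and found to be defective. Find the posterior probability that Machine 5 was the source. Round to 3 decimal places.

P(defective|M1) = 0.267; P(defective|M2) = 0.221; P(defective|M3) = 0.077; P(defective|M4) = 0.327; P(defective|M5) = 0.098.
Prior × likelihood for each source: 0.2·0.267=0.05340, 0.2·0.221=0.04420, 0.2·0.077=0.01540, 0.2·0.327=0.06540, 0.2·0.098=0.01960. Summing gives P(defective) = 0.19800.
P(Machine 5 | defective) = 0.01960 / 0.19800 = 0.099.

Posterior probability ≈ 0.099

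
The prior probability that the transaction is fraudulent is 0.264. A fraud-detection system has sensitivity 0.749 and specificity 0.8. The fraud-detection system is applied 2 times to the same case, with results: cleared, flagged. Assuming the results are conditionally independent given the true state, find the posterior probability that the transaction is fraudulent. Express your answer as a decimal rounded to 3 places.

With H the event that the transaction is fraudulent, the joint likelihood of the observed sequence is P(data|H) = 0.251·0.749 = 0.18800 and P(data|¬H) = 0.8·0.2 = 0.16000.
Bayes: P(H|data) = 0.264·0.18800 / (0.264·0.18800 + 0.736·0.16000) = 0.049632/0.16739 = 0.2965.

Posterior P(H) ≈ 0.297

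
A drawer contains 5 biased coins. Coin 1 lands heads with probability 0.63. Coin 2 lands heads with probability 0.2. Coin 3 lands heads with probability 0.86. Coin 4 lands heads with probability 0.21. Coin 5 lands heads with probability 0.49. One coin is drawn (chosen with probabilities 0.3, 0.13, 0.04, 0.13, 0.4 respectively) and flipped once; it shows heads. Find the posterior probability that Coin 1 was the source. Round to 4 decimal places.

Posterior probability ≈ 0.3998

Tabulate prior·likelihood by source: [1] prior 0.3, lik 0.63, product 0.1890; [2] prior 0.13, lik 0.2, product 0.02600; [3] prior 0.04, lik 0.86, product 0.03440; [4] prior 0.13, lik 0.21, product 0.02730; [5] prior 0.4, lik 0.49, product 0.1960.
Normalizing constant = 0.47270; the posterior for Coin 1 is its product over the sum, 0.1890/0.47270 = 0.3998.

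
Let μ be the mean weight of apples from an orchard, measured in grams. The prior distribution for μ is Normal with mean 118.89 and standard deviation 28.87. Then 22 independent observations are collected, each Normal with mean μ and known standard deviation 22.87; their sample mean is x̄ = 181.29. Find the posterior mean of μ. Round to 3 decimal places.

Posterior mean ≈ 179.559

With known σ, the Normal prior is conjugate. Weight on the data is w = (n/σ²)/(n/σ² + 1/τ₀²) = 0.0420620/(0.0420620+0.00119979) = 0.97227.
Posterior mean = w·x̄ + (1−w)·μ₀ = 0.97227·181.29 + 0.027733·118.89 = 179.559.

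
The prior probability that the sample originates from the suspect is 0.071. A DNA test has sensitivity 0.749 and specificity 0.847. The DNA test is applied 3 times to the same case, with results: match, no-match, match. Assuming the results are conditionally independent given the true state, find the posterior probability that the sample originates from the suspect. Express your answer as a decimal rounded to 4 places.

Posterior P(H) ≈ 0.3518

Let H be the event that the sample originates from the suspect; start with P(H) = 0.071. P('match'|H) = 0.749, P('match'|¬H) = 0.153.
Update on result 1 ('match'): P(H) ← 0.749·0.0710 / (0.749·0.0710 + 0.153·0.9290) = 0.053179/0.19532 = 0.2723.
Update on result 2 ('no-match'): P(H) ← 0.251·0.2723 / (0.251·0.2723 + 0.847·0.7277) = 0.068340/0.68473 = 0.0998.
Update on result 3 ('match'): P(H) ← 0.749·0.0998 / (0.749·0.0998 + 0.153·0.9002) = 0.074755/0.21248 = 0.3518.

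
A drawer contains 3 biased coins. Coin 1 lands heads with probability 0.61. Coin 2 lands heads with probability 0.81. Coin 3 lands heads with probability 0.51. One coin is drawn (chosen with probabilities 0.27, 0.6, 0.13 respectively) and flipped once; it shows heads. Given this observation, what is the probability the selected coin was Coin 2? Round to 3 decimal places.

Posterior probability ≈ 0.678

P(heads|C1) = 0.61; P(heads|C2) = 0.81; P(heads|C3) = 0.51.
Prior × likelihood for each source: 0.27·0.61=0.1647, 0.6·0.81=0.4860, 0.13·0.51=0.06630. Summing gives P(heads) = 0.71700.
P(Coin 2 | heads) = 0.4860 / 0.71700 = 0.678.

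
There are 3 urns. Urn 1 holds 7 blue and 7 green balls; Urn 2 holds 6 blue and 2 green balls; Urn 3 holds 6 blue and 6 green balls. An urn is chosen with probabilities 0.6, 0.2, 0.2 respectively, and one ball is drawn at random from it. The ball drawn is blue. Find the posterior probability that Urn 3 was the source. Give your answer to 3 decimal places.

P(blue|Urn 1) = 0.5; P(blue|Urn 2) = 0.75; P(blue|Urn 3) = 0.5.
Prior × likelihood for each source: 0.6·0.5=0.3000, 0.2·0.75=0.1500, 0.2·0.5=0.1000. Summing gives P(blue) = 0.55000.
P(Urn 3 | blue) = 0.1000 / 0.55000 = 0.182.

Posterior probability ≈ 0.182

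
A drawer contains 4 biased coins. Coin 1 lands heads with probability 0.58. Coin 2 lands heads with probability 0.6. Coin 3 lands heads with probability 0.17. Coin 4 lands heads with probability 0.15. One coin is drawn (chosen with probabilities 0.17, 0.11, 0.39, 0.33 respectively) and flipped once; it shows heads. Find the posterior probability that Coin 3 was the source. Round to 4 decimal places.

Posterior probability ≈ 0.2364

P(heads|C1) = 0.58; P(heads|C2) = 0.6; P(heads|C3) = 0.17; P(heads|C4) = 0.15.
Prior × likelihood for each source: 0.17·0.58=0.09860, 0.11·0.6=0.06600, 0.39·0.17=0.06630, 0.33·0.15=0.04950. Summing gives P(heads) = 0.28040.
P(Coin 3 | heads) = 0.06630 / 0.28040 = 0.2364.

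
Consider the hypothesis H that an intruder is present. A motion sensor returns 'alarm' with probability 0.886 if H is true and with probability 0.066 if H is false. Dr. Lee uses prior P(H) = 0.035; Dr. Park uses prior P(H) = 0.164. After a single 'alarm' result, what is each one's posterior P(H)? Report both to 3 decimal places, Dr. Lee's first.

The likelihood ratio for an 'alarm' result is 0.886/0.066 = 13.424.
Dr. Lee: prior odds 0.035/0.965 = 0.036269; posterior odds 0.48689; posterior probability 0.327.
Dr. Park: prior odds 0.164/0.836 = 0.19617; posterior odds 2.6335; posterior probability 0.725.

Dr. Lee: 0.327; Dr. Park: 0.725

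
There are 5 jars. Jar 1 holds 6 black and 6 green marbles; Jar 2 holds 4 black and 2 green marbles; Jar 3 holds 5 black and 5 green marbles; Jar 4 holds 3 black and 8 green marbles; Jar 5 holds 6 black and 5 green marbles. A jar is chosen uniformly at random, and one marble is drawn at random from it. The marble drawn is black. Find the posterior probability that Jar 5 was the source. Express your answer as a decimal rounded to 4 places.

Posterior probability ≈ 0.2195

P(black|Jar 1) = 0.5; P(black|Jar 2) = 0.6667; P(black|Jar 3) = 0.5; P(black|Jar 4) = 0.2727; P(black|Jar 5) = 0.5455.
Prior × likelihood for each source: 0.2·0.5=0.1000, 0.2·0.6667=0.1333, 0.2·0.5=0.1000, 0.2·0.2727=0.05455, 0.2·0.5455=0.1091. Summing gives P(black) = 0.49697.
P(Jar 5 | black) = 0.1091 / 0.49697 = 0.2195.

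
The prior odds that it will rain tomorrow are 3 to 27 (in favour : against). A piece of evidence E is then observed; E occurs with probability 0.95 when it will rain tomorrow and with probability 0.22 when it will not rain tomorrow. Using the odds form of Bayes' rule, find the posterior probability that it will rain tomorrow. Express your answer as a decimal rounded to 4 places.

Prior odds = 3/27 = 0.11111. In log-odds, ln(0.11111) = -2.1972.
Add log likelihood ratio: ln(4.3182) = 1.4628.
Posterior log-odds = -0.73439, so posterior odds = exp(-0.73439) = 0.47980. Converting, P(H|E) = 0.47980/1.4798 = 0.3242.

Posterior probability ≈ 0.3242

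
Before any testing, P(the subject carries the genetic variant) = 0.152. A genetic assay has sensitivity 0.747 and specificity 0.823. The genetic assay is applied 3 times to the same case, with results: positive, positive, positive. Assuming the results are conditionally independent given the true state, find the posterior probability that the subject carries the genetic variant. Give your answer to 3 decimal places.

With H the event that the subject carries the genetic variant, the joint likelihood of the observed sequence is P(data|H) = 0.747·0.747·0.747 = 0.41683 and P(data|¬H) = 0.177·0.177·0.177 = 0.0055452.
Bayes: P(H|data) = 0.152·0.41683 / (0.152·0.41683 + 0.848·0.0055452) = 0.063359/0.068061 = 0.9309.

Posterior P(H) ≈ 0.931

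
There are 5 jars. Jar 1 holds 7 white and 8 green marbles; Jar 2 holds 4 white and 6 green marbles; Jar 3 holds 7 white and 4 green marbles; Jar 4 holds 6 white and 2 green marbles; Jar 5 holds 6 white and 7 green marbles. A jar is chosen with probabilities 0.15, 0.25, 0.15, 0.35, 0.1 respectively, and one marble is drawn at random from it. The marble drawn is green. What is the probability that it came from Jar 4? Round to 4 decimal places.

Tabulate prior·likelihood by source: [1] prior 0.15, lik 0.5333, product 0.08000; [2] prior 0.25, lik 0.6, product 0.1500; [3] prior 0.15, lik 0.3636, product 0.05455; [4] prior 0.35, lik 0.25, product 0.08750; [5] prior 0.1, lik 0.5385, product 0.05385.
Normalizing constant = 0.42589; the posterior for Jar 4 is its product over the sum, 0.08750/0.42589 = 0.2055.

Posterior probability ≈ 0.2055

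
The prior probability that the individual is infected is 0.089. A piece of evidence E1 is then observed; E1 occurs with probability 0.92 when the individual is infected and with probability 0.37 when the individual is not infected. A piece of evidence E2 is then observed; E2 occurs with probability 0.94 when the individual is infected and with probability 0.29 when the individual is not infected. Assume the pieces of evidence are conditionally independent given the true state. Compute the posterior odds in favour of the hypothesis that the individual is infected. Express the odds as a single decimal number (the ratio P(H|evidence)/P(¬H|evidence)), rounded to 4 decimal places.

Prior odds = 0.089/(1−0.089) = 0.097695. In log-odds, ln(0.097695) = -2.3259.
Add log likelihood ratios: ln(2.4865) + ln(3.2414) = 2.0869.
Posterior log-odds = -0.23904, so posterior odds = exp(-0.23904) = 0.78739.

Posterior odds ≈ 0.7874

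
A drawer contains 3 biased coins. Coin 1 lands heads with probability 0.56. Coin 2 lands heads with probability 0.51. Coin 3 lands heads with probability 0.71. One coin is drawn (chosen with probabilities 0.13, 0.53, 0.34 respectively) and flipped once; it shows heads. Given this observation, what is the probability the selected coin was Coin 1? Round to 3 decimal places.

Tabulate prior·likelihood by source: [1] prior 0.13, lik 0.56, product 0.07280; [2] prior 0.53, lik 0.51, product 0.2703; [3] prior 0.34, lik 0.71, product 0.2414.
Normalizing constant = 0.58450; the posterior for Coin 1 is its product over the sum, 0.07280/0.58450 = 0.125.

Posterior probability ≈ 0.125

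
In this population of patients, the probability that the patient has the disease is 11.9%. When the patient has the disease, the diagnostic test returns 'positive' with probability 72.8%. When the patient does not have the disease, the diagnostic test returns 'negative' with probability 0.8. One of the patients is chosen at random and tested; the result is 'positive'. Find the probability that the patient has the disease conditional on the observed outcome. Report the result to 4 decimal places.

Let H be the event that the patient has the disease. P(H) = 0.119, so P(¬H) = 0.881. With E the 'positive' result, P(E|H) = 0.728 and P(E|¬H) = 0.2.
P(E) = 0.728·0.119 + 0.2·0.881 = 0.086632 + 0.17620 = 0.26283.
By Bayes' theorem, P(H|E) = 0.086632 / 0.26283 = 0.3296.

P(H | E) ≈ 0.3296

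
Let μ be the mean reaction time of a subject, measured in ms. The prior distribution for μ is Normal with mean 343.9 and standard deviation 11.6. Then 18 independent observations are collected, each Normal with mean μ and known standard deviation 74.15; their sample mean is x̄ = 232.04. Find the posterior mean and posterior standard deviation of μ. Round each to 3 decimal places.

Prior precision 1/τ₀² = 1/11.6² = 0.00743163; data precision n/σ² = 18/74.15² = 0.00327379.
Posterior precision = 0.00743163 + 0.00327379 = 0.0107054, giving posterior SD = 1/√0.0107054 = 9.665.
Posterior mean = (0.00743163·343.9 + 0.00327379·232.04) / 0.0107054 = 309.692.

Posterior mean ≈ 309.692; posterior SD ≈ 9.665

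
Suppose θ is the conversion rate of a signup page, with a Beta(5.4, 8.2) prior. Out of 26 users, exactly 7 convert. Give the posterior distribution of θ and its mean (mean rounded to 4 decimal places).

Posterior: Beta(12.4, 27.2); mean ≈ 0.3131

The binomial likelihood is conjugate to the Beta prior: with 7 successes and 19 failures, the posterior is Beta(5.4+7, 8.2+19) = Beta(12.4, 27.2).
E[θ | data] = 12.4/(12.4+27.2) = 0.3131.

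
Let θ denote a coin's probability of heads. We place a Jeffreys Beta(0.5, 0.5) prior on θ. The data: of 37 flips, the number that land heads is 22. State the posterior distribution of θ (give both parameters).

The binomial likelihood is conjugate to the Beta prior: with 22 successes and 15 failures, the posterior is Beta(0.5+22, 0.5+15) = Beta(22.5, 15.5).

Posterior: Beta(22.5, 15.5)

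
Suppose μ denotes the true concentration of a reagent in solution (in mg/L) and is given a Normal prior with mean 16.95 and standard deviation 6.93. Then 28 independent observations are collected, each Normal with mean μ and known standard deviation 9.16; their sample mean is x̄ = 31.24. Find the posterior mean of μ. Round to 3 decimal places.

With known σ, the Normal prior is conjugate. Weight on the data is w = (n/σ²)/(n/σ² + 1/τ₀²) = 0.333708/(0.333708+0.0208225) = 0.94127.
Posterior mean = w·x̄ + (1−w)·μ₀ = 0.94127·31.24 + 0.058733·16.95 = 30.401.

Posterior mean ≈ 30.401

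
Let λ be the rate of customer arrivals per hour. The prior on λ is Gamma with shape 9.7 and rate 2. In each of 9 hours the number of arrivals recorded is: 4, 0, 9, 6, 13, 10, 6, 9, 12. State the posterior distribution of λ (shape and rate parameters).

Posterior: Gamma(shape=78.7, rate=11)

Total count ∑xᵢ = 69 over n = 9 hours.
Gamma is conjugate to the Poisson likelihood: posterior is Gamma(shape = 9.7+69 = 78.7, rate = 2+9 = 11).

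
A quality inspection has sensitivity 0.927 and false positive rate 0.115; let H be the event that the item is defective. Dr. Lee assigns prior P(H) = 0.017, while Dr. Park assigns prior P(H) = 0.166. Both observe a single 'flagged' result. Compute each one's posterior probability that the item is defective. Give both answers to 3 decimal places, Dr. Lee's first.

The likelihood ratio for a 'flagged' result is 0.927/0.115 = 8.0609.
Dr. Lee: prior odds 0.017/0.983 = 0.017294; posterior odds 0.13940; posterior probability 0.122.
Dr. Park: prior odds 0.166/0.834 = 0.19904; posterior odds 1.6044; posterior probability 0.616.

Dr. Lee: 0.122; Dr. Park: 0.616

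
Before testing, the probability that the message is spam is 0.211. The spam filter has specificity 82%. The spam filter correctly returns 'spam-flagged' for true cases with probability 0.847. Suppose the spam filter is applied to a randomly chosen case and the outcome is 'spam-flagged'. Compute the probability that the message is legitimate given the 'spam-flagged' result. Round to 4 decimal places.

Write H for 'the message is spam'. Prior odds H:¬H = 0.211/0.789 = 0.26743. For the 'spam-flagged' outcome, the likelihood ratio is 0.847/0.18 = 4.7056.
Posterior odds = 0.26743 × 4.7056 = 1.2584, so P(H|E) = 1.2584/(1+1.2584) = 0.5572. Then P(¬H|E) = 1 − 0.5572 = 0.4428.

P(¬H | E) ≈ 0.4428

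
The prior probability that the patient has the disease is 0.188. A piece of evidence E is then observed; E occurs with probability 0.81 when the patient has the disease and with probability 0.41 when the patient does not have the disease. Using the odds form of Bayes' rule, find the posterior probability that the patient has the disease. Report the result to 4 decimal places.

Posterior probability ≈ 0.3138

Prior odds = 0.188/(1−0.188) = 0.23153.
Likelihood ratio for E = 0.81/0.41 = 1.9756.
Posterior odds = prior odds × LR = 0.45741.
Posterior probability = odds/(1+odds) = 0.45741/1.4574 = 0.3138.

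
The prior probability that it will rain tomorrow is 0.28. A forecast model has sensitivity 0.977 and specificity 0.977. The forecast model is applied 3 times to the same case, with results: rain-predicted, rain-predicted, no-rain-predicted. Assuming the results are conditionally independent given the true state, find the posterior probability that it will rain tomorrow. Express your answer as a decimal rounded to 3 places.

Posterior P(H) ≈ 0.943

With H the event that it will rain tomorrow, the joint likelihood of the observed sequence is P(data|H) = 0.977·0.977·0.023 = 0.021954 and P(data|¬H) = 0.023·0.023·0.977 = 0.00051683.
Bayes: P(H|data) = 0.28·0.021954 / (0.28·0.021954 + 0.72·0.00051683) = 0.0061472/0.0065193 = 0.9429.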